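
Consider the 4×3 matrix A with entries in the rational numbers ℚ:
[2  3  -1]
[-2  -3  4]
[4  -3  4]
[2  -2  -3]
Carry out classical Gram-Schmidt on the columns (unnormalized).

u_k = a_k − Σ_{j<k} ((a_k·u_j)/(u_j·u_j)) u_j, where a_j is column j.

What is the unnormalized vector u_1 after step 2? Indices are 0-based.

Step 1: u_0 = a_0 = (2, -2, 4, 2).
Step 2: u_1 = a_1 − (-1/7)·u_0 = (23/7, -23/7, -17/7, -12/7).

u_1 = (23/7, -23/7, -17/7, -12/7)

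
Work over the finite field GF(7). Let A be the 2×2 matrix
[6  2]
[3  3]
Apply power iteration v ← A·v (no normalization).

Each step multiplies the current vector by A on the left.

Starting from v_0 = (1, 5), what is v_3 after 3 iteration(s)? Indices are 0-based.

v_0 = (1, 5).
v_1 = A·v_0 = (2, 4).
v_2 = A·v_1 = (6, 4).
v_3 = A·v_2 = (2, 2).

v_3 = (2, 2)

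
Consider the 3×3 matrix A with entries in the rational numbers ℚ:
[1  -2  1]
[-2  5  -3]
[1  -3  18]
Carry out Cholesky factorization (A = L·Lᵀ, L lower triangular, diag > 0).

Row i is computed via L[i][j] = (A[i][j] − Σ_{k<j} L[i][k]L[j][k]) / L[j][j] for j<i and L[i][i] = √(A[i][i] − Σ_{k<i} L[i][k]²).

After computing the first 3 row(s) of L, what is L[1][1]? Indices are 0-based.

Step 1: L[0][0] = √(1) = 1.
  L[1][0] = (-2) / L[0][0] = -2.
Step 2: L[1][1] = √(1) = 1.
  L[2][0] = (1) / L[0][0] = 1.
  L[2][1] = (-1) / L[1][1] = -1.
Step 3: L[2][2] = √(16) = 4.

L[1][1] = 1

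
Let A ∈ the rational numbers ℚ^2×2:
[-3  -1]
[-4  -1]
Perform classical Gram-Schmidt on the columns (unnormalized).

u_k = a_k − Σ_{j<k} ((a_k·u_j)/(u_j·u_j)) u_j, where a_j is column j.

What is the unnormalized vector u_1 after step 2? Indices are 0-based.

u_1 = (-4/25, 3/25)

Step 1: u_0 = a_0 = (-3, -4).
Step 2: u_1 = a_1 − (7/25)·u_0 = (-4/25, 3/25).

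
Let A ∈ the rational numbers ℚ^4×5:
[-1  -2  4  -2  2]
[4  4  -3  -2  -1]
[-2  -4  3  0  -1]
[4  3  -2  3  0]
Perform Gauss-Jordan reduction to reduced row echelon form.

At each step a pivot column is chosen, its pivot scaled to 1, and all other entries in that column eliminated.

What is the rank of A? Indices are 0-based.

rank = 4

step 1: normalize row 0 (÷-1) = (1, 2, -4, 2, -2)
  row 1: subtract 4×row0 = (0, -4, 13, -10, 7)
  row 2: subtract -2×row0 = (0, 0, -5, 4, -5)
  row 3: subtract 4×row0 = (0, -5, 14, -5, 8)
step 2: normalize row 1 (÷-4) = (0, 1, -13/4, 5/2, -7/4)
  row 0: subtract 2×row1 = (1, 0, 5/2, -3, 3/2)
  row 3: subtract -5×row1 = (0, 0, -9/4, 15/2, -3/4)
step 3: normalize row 2 (÷-5) = (0, 0, 1, -4/5, 1)
  row 0: subtract 5/2×row2 = (1, 0, 0, -1, -1)
  row 1: subtract -13/4×row2 = (0, 1, 0, -1/10, 3/2)
  row 3: subtract -9/4×row2 = (0, 0, 0, 57/10, 3/2)
step 4: normalize row 3 (÷57/10) = (0, 0, 0, 1, 5/19)
  row 0: subtract -1×row3 = (1, 0, 0, 0, -14/19)
  row 1: subtract -1/10×row3 = (0, 1, 0, 0, 29/19)
  row 2: subtract -4/5×row3 = (0, 0, 1, 0, 23/19)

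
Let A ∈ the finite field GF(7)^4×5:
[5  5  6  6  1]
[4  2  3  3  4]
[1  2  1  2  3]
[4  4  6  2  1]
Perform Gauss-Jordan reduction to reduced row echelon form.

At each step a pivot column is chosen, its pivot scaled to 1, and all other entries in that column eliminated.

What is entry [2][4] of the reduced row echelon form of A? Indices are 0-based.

M[2][4] = 6

[1] R0 /= 5  ⇒  (1, 1, 4, 4, 3)
     R1 -= 4·R0  ⇒  (0, 5, 1, 1, 6)
     R2 -= 1·R0  ⇒  (0, 1, 4, 5, 0)
     R3 -= 4·R0  ⇒  (0, 0, 4, 0, 3)
[2] R1 /= 5  ⇒  (0, 1, 3, 3, 4)
     R0 -= 1·R1  ⇒  (1, 0, 1, 1, 6)
     R2 -= 1·R1  ⇒  (0, 0, 1, 2, 3)
[3] R2 /= 1  ⇒  (0, 0, 1, 2, 3)
     R0 -= 1·R2  ⇒  (1, 0, 0, 6, 3)
     R1 -= 3·R2  ⇒  (0, 1, 0, 4, 2)
     R3 -= 4·R2  ⇒  (0, 0, 0, 6, 5)
[4] R3 /= 6  ⇒  (0, 0, 0, 1, 2)
     R0 -= 6·R3  ⇒  (1, 0, 0, 0, 5)
     R1 -= 4·R3  ⇒  (0, 1, 0, 0, 1)
     R2 -= 2·R3  ⇒  (0, 0, 1, 0, 6)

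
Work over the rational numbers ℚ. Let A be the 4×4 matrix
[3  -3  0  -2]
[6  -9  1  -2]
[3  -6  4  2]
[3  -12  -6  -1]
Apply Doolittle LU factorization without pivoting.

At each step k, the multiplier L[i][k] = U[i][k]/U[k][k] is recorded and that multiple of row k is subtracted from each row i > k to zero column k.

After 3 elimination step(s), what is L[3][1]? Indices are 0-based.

[col 0] pivot 3
  R1 -= 2*R0 → (0, -3, 1, 2)  (L[1][0] := 2)
  R2 -= 1*R0 → (0, -3, 4, 4)  (L[2][0] := 1)
  R3 -= 1*R0 → (0, -9, -6, 1)  (L[3][0] := 1)
[col 1] pivot -3
  R2 -= 1*R1 → (0, 0, 3, 2)  (L[2][1] := 1)
  R3 -= 3*R1 → (0, 0, -9, -5)  (L[3][1] := 3)
[col 2] pivot 3
  R3 -= -3*R2 → (0, 0, 0, 1)  (L[3][2] := -3)

L[3][1] = 3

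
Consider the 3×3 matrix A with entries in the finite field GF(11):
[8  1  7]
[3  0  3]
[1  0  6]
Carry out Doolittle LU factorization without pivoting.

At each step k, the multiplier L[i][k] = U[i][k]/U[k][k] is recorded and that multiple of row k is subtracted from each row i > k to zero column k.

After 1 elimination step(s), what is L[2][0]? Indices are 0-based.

Step 1: pivot at (0,0) is 8.
  row1 ← row1 − (10)·row0  ⇒  L[1][0]=10, U row1=(0, 1, 10)
  row2 ← row2 − (7)·row0  ⇒  L[2][0]=7, U row2=(0, 4, 1)

L[2][0] = 7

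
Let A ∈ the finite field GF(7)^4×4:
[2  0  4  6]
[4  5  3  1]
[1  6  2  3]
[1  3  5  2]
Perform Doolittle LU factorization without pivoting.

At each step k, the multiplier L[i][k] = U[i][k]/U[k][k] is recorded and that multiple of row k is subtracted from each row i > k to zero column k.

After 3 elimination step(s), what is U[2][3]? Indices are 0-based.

[col 0] pivot 2
  R1 -= 2*R0 → (0, 5, 2, 3)  (L[1][0] := 2)
  R2 -= 4*R0 → (0, 6, 0, 0)  (L[2][0] := 4)
  R3 -= 4*R0 → (0, 3, 3, 6)  (L[3][0] := 4)
[col 1] pivot 5
  R2 -= 4*R1 → (0, 0, 6, 2)  (L[2][1] := 4)
  R3 -= 2*R1 → (0, 0, 6, 0)  (L[3][1] := 2)
[col 2] pivot 6
  R3 -= 1*R2 → (0, 0, 0, 5)  (L[3][2] := 1)

U[2][3] = 2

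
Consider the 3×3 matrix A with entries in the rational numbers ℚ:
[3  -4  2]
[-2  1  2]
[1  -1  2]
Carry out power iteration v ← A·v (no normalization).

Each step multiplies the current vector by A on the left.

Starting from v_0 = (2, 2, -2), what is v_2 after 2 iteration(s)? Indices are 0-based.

v_2 = (-2, -2, -8)

v_0 = (2, 2, -2).
v_1 = A·v_0 = (-6, -6, -4).
v_2 = A·v_1 = (-2, -2, -8).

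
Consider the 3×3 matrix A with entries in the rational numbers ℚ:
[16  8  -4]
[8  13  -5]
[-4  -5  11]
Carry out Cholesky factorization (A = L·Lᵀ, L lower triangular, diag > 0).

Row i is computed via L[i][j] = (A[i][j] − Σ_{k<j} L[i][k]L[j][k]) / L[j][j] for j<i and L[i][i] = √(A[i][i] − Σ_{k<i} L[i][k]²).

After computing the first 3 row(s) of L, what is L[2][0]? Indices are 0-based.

Step 1: L[0][0] = √(16) = 4.
  L[1][0] = (8) / L[0][0] = 2.
Step 2: L[1][1] = √(9) = 3.
  L[2][0] = (-4) / L[0][0] = -1.
  L[2][1] = (-3) / L[1][1] = -1.
Step 3: L[2][2] = √(9) = 3.

L[2][0] = -1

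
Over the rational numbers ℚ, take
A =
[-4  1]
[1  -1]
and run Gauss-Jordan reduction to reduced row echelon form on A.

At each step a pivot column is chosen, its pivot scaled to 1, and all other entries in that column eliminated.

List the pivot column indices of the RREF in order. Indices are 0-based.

pivot columns: 0, 1

[1] R0 /= -4  ⇒  (1, -1/4)
     R1 -= 1·R0  ⇒  (0, -3/4)
[2] R1 /= -3/4  ⇒  (0, 1)
     R0 -= -1/4·R1  ⇒  (1, 0)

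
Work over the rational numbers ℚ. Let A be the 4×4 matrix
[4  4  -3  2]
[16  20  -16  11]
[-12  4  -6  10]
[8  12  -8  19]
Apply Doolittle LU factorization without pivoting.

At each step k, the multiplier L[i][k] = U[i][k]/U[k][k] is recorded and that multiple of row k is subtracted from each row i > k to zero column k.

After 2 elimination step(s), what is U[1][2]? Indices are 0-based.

[col 0] pivot 4
  R1 -= 4*R0 → (0, 4, -4, 3)  (L[1][0] := 4)
  R2 -= -3*R0 → (0, 16, -15, 16)  (L[2][0] := -3)
  R3 -= 2*R0 → (0, 4, -2, 15)  (L[3][0] := 2)
[col 1] pivot 4
  R2 -= 4*R1 → (0, 0, 1, 4)  (L[2][1] := 4)
  R3 -= 1*R1 → (0, 0, 2, 12)  (L[3][1] := 1)

U[1][2] = -4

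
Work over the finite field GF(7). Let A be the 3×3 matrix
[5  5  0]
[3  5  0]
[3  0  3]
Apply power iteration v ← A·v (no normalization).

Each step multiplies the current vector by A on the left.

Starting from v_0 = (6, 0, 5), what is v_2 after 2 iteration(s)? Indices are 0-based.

v_0 = (6, 0, 5).
v_1 = A·v_0 = (2, 4, 5).
v_2 = A·v_1 = (2, 5, 0).

v_2 = (2, 5, 0)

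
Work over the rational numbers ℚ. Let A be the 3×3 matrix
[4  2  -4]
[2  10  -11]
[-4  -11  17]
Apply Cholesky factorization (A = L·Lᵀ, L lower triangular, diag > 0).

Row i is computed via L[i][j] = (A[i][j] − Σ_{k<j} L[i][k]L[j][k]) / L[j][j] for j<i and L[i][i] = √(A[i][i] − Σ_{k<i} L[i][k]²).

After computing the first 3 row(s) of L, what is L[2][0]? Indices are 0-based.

L[2][0] = -2

Step 1: L[0][0] = √(4) = 2.
  L[1][0] = (2) / L[0][0] = 1.
Step 2: L[1][1] = √(9) = 3.
  L[2][0] = (-4) / L[0][0] = -2.
  L[2][1] = (-9) / L[1][1] = -3.
Step 3: L[2][2] = √(4) = 2.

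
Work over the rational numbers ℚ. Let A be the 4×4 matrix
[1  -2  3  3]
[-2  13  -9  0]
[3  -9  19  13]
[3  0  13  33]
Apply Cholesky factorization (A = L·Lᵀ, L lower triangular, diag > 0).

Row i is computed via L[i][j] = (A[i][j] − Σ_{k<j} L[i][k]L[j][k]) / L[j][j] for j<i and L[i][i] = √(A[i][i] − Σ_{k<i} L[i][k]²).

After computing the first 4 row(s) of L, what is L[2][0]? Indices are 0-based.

Step 1: L[0][0] = √(1) = 1.
  L[1][0] = (-2) / L[0][0] = -2.
Step 2: L[1][1] = √(9) = 3.
  L[2][0] = (3) / L[0][0] = 3.
  L[2][1] = (-3) / L[1][1] = -1.
Step 3: L[2][2] = √(9) = 3.
  L[3][0] = (3) / L[0][0] = 3.
  L[3][1] = (6) / L[1][1] = 2.
  L[3][2] = (6) / L[2][2] = 2.
Step 4: L[3][3] = √(16) = 4.

L[2][0] = 3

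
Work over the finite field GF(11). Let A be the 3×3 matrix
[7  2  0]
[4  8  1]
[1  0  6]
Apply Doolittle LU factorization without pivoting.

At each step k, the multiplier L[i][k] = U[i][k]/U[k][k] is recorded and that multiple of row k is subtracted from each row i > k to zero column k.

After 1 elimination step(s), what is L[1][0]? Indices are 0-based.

L[1][0] = 10

k=0: U[0][0]=7
  eliminate (1,0): mult=10, new row 1: (0, 10, 1); set L[1][0]=10
  eliminate (2,0): mult=8, new row 2: (0, 6, 6); set L[2][0]=8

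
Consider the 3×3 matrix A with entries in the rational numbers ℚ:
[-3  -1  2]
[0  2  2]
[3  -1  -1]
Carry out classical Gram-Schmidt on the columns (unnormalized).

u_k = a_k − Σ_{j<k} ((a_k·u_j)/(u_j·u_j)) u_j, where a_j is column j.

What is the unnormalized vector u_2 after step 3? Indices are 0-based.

u_2 = (1, 1, 1)

Step 1: u_0 = a_0 = (-3, 0, 3).
Step 2: u_1 = a_1 − (0)·u_0 = (-1, 2, -1).
Step 3: u_2 = a_2 − (-1/2)·u_0 − (1/2)·u_1 = (1, 1, 1).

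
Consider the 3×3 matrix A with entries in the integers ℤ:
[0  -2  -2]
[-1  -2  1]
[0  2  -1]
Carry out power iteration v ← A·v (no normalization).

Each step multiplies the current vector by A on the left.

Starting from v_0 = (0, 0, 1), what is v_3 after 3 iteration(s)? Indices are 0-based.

v_3 = (-4, 5, -5)

v_0 = (0, 0, 1).
v_1 = A·v_0 = (-2, 1, -1).
v_2 = A·v_1 = (0, -1, 3).
v_3 = A·v_2 = (-4, 5, -5).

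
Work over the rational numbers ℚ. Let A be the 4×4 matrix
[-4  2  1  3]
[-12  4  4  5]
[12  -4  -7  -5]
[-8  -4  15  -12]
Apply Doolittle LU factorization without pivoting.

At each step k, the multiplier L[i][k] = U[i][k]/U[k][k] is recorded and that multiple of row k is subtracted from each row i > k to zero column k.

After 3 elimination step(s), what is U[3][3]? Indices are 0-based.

U[3][3] = -2

k=0: U[0][0]=-4
  eliminate (1,0): mult=3, new row 1: (0, -2, 1, -4); set L[1][0]=3
  eliminate (2,0): mult=-3, new row 2: (0, 2, -4, 4); set L[2][0]=-3
  eliminate (3,0): mult=2, new row 3: (0, -8, 13, -18); set L[3][0]=2
k=1: U[1][1]=-2
  eliminate (2,1): mult=-1, new row 2: (0, 0, -3, 0); set L[2][1]=-1
  eliminate (3,1): mult=4, new row 3: (0, 0, 9, -2); set L[3][1]=4
k=2: U[2][2]=-3
  eliminate (3,2): mult=-3, new row 3: (0, 0, 0, -2); set L[3][2]=-3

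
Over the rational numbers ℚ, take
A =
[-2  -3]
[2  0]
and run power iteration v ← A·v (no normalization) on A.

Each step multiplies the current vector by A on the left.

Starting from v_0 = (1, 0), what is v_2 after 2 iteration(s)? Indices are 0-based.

v_2 = (-2, -4)

v_0 = (1, 0).
v_1 = A·v_0 = (-2, 2).
v_2 = A·v_1 = (-2, -4).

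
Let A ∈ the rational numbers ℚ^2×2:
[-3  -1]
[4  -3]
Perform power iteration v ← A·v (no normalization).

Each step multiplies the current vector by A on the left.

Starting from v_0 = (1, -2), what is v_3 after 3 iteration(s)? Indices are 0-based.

v_0 = (1, -2).
v_1 = A·v_0 = (-1, 10).
v_2 = A·v_1 = (-7, -34).
v_3 = A·v_2 = (55, 74).

v_3 = (55, 74)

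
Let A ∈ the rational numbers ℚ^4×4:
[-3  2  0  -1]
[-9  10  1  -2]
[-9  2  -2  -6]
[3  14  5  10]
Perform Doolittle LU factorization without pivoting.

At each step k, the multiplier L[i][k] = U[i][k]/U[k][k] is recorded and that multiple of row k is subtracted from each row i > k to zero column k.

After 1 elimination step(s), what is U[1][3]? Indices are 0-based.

U[1][3] = 1

[col 0] pivot -3
  R1 -= 3*R0 → (0, 4, 1, 1)  (L[1][0] := 3)
  R2 -= 3*R0 → (0, -4, -2, -3)  (L[2][0] := 3)
  R3 -= -1*R0 → (0, 16, 5, 9)  (L[3][0] := -1)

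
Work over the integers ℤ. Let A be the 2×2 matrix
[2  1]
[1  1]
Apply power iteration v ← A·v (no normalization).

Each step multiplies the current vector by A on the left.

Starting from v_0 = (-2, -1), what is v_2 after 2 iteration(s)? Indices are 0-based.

v_0 = (-2, -1).
v_1 = A·v_0 = (-5, -3).
v_2 = A·v_1 = (-13, -8).

v_2 = (-13, -8)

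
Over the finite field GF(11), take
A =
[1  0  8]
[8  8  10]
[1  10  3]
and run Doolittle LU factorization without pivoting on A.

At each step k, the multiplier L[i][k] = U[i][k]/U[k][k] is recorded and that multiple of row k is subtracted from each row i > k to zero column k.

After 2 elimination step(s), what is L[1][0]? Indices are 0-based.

Step 1: pivot at (0,0) is 1.
  row1 ← row1 − (8)·row0  ⇒  L[1][0]=8, U row1=(0, 8, 1)
  row2 ← row2 − (1)·row0  ⇒  L[2][0]=1, U row2=(0, 10, 6)
Step 2: pivot at (1,1) is 8.
  row2 ← row2 − (4)·row1  ⇒  L[2][1]=4, U row2=(0, 0, 2)

L[1][0] = 8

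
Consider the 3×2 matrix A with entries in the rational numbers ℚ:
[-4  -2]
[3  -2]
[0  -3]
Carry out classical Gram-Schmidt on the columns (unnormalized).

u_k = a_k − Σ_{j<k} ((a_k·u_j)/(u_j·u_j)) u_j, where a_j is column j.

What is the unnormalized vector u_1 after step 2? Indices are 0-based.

u_1 = (-42/25, -56/25, -3)

Step 1: u_0 = a_0 = (-4, 3, 0).
Step 2: u_1 = a_1 − (2/25)·u_0 = (-42/25, -56/25, -3).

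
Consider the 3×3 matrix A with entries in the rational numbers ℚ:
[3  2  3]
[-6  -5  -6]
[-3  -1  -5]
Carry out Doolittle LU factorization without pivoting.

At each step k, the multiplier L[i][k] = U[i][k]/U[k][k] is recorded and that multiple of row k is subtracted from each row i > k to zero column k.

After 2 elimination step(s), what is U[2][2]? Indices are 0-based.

[col 0] pivot 3
  R1 -= -2*R0 → (0, -1, 0)  (L[1][0] := -2)
  R2 -= -1*R0 → (0, 1, -2)  (L[2][0] := -1)
[col 1] pivot -1
  R2 -= -1*R1 → (0, 0, -2)  (L[2][1] := -1)

U[2][2] = -2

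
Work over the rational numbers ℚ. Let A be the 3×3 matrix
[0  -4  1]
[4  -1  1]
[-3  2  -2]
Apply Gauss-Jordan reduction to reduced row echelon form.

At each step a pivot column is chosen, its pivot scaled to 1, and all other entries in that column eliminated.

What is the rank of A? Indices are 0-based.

rank = 3

step 1: exchange rows 0,1
step 1: normalize row 0 (÷4) = (1, -1/4, 1/4)
  row 2: subtract -3×row0 = (0, 5/4, -5/4)
step 2: normalize row 1 (÷-4) = (0, 1, -1/4)
  row 0: subtract -1/4×row1 = (1, 0, 3/16)
  row 2: subtract 5/4×row1 = (0, 0, -15/16)
step 3: normalize row 2 (÷-15/16) = (0, 0, 1)
  row 0: subtract 3/16×row2 = (1, 0, 0)
  row 1: subtract -1/4×row2 = (0, 1, 0)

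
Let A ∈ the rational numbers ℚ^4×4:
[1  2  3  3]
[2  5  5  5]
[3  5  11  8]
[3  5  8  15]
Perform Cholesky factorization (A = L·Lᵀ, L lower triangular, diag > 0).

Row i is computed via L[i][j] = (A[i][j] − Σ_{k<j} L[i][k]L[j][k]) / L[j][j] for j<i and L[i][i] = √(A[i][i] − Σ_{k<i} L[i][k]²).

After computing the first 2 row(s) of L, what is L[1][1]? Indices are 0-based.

Step 1: L[0][0] = √(1) = 1.
  L[1][0] = (2) / L[0][0] = 2.
Step 2: L[1][1] = √(1) = 1.

L[1][1] = 1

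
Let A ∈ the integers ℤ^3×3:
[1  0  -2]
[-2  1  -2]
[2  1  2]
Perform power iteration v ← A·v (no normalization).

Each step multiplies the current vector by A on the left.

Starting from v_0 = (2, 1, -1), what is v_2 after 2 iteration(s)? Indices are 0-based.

v_2 = (-2, -15, 13)

v_0 = (2, 1, -1).
v_1 = A·v_0 = (4, -1, 3).
v_2 = A·v_1 = (-2, -15, 13).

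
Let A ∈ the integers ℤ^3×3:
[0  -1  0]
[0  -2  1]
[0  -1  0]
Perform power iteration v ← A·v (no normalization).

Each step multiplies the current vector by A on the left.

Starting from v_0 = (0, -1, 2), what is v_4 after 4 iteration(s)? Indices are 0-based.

v_4 = (-10, -13, -10)

v_0 = (0, -1, 2).
v_1 = A·v_0 = (1, 4, 1).
v_2 = A·v_1 = (-4, -7, -4).
v_3 = A·v_2 = (7, 10, 7).
v_4 = A·v_3 = (-10, -13, -10).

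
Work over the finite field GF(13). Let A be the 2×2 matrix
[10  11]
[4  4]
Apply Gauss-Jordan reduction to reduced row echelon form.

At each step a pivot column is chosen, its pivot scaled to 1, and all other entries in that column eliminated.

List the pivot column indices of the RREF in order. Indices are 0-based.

step 1: normalize row 0 (÷10) = (1, 5)
  row 1: subtract 4×row0 = (0, 10)
step 2: normalize row 1 (÷10) = (0, 1)
  row 0: subtract 5×row1 = (1, 0)

pivot columns: 0, 1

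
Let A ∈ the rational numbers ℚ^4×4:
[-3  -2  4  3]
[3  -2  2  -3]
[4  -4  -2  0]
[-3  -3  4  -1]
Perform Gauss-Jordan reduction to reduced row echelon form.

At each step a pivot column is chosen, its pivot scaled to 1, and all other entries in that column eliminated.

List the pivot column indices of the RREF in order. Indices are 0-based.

pivot columns: 0, 1, 2, 3

step 1: normalize row 0 (÷-3) = (1, 2/3, -4/3, -1)
  row 1: subtract 3×row0 = (0, -4, 6, 0)
  row 2: subtract 4×row0 = (0, -20/3, 10/3, 4)
  row 3: subtract -3×row0 = (0, -1, 0, -4)
step 2: normalize row 1 (÷-4) = (0, 1, -3/2, 0)
  row 0: subtract 2/3×row1 = (1, 0, -1/3, -1)
  row 2: subtract -20/3×row1 = (0, 0, -20/3, 4)
  row 3: subtract -1×row1 = (0, 0, -3/2, -4)
step 3: normalize row 2 (÷-20/3) = (0, 0, 1, -3/5)
  row 0: subtract -1/3×row2 = (1, 0, 0, -6/5)
  row 1: subtract -3/2×row2 = (0, 1, 0, -9/10)
  row 3: subtract -3/2×row2 = (0, 0, 0, -49/10)
step 4: normalize row 3 (÷-49/10) = (0, 0, 0, 1)
  row 0: subtract -6/5×row3 = (1, 0, 0, 0)
  row 1: subtract -9/10×row3 = (0, 1, 0, 0)
  row 2: subtract -3/5×row3 = (0, 0, 1, 0)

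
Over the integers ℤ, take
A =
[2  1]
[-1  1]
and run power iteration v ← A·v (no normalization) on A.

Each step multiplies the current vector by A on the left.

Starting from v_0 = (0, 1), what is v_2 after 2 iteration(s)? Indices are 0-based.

v_2 = (3, 0)

v_0 = (0, 1).
v_1 = A·v_0 = (1, 1).
v_2 = A·v_1 = (3, 0).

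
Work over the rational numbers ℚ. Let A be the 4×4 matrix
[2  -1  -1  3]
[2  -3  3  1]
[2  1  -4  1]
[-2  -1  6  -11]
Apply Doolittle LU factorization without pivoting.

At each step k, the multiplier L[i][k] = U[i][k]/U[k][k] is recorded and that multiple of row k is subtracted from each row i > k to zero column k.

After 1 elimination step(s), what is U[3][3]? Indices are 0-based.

U[3][3] = -8

k=0: U[0][0]=2
  eliminate (1,0): mult=1, new row 1: (0, -2, 4, -2); set L[1][0]=1
  eliminate (2,0): mult=1, new row 2: (0, 2, -3, -2); set L[2][0]=1
  eliminate (3,0): mult=-1, new row 3: (0, -2, 5, -8); set L[3][0]=-1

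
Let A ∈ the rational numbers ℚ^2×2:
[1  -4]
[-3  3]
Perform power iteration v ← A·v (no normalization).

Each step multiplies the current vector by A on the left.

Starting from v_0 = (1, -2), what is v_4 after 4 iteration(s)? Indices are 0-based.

v_4 = (1449, -1674)

v_0 = (1, -2).
v_1 = A·v_0 = (9, -9).
v_2 = A·v_1 = (45, -54).
v_3 = A·v_2 = (261, -297).
v_4 = A·v_3 = (1449, -1674).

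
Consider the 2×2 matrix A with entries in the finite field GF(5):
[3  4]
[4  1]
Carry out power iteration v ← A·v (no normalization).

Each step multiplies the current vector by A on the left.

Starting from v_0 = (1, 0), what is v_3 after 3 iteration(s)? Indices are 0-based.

v_3 = (4, 1)

v_0 = (1, 0).
v_1 = A·v_0 = (3, 4).
v_2 = A·v_1 = (0, 1).
v_3 = A·v_2 = (4, 1).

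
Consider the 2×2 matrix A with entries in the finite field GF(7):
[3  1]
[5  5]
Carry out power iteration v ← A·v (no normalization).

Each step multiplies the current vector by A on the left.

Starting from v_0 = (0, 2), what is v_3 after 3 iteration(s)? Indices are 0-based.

v_0 = (0, 2).
v_1 = A·v_0 = (2, 3).
v_2 = A·v_1 = (2, 4).
v_3 = A·v_2 = (3, 2).

v_3 = (3, 2)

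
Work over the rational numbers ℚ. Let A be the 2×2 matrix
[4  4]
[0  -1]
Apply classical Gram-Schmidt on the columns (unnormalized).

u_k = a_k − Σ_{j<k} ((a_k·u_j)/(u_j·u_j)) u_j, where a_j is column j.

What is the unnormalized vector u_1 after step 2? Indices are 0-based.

u_1 = (0, -1)

Step 1: u_0 = a_0 = (4, 0).
Step 2: u_1 = a_1 − (1)·u_0 = (0, -1).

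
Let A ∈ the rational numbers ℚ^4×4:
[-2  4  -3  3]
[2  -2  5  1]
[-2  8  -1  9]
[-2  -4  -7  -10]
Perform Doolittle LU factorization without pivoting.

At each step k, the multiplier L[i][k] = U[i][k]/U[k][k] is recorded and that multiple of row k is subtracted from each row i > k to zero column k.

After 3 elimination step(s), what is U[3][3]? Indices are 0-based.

Step 1: pivot at (0,0) is -2.
  row1 ← row1 − (-1)·row0  ⇒  L[1][0]=-1, U row1=(0, 2, 2, 4)
  row2 ← row2 − (1)·row0  ⇒  L[2][0]=1, U row2=(0, 4, 2, 6)
  row3 ← row3 − (1)·row0  ⇒  L[3][0]=1, U row3=(0, -8, -4, -13)
Step 2: pivot at (1,1) is 2.
  row2 ← row2 − (2)·row1  ⇒  L[2][1]=2, U row2=(0, 0, -2, -2)
  row3 ← row3 − (-4)·row1  ⇒  L[3][1]=-4, U row3=(0, 0, 4, 3)
Step 3: pivot at (2,2) is -2.
  row3 ← row3 − (-2)·row2  ⇒  L[3][2]=-2, U row3=(0, 0, 0, -1)

U[3][3] = -1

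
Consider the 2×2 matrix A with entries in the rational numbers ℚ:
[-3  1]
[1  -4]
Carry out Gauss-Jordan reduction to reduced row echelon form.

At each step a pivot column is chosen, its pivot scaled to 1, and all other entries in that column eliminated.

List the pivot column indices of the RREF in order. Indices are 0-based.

pivot columns: 0, 1

[1] R0 /= -3  ⇒  (1, -1/3)
     R1 -= 1·R0  ⇒  (0, -11/3)
[2] R1 /= -11/3  ⇒  (0, 1)
     R0 -= -1/3·R1  ⇒  (1, 0)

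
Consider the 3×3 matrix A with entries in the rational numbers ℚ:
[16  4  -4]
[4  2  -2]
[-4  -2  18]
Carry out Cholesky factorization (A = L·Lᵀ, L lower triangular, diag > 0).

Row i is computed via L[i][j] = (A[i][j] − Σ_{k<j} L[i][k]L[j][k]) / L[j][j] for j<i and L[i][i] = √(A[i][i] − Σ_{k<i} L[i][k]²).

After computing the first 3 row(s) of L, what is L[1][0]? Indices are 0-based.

Step 1: L[0][0] = √(16) = 4.
  L[1][0] = (4) / L[0][0] = 1.
Step 2: L[1][1] = √(1) = 1.
  L[2][0] = (-4) / L[0][0] = -1.
  L[2][1] = (-1) / L[1][1] = -1.
Step 3: L[2][2] = √(16) = 4.

L[1][0] = 1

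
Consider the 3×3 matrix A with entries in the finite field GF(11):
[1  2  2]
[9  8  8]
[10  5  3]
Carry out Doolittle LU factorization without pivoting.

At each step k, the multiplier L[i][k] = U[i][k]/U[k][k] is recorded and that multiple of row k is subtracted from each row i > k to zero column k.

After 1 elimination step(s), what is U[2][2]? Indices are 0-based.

[col 0] pivot 1
  R1 -= 9*R0 → (0, 1, 1)  (L[1][0] := 9)
  R2 -= 10*R0 → (0, 7, 5)  (L[2][0] := 10)

U[2][2] = 5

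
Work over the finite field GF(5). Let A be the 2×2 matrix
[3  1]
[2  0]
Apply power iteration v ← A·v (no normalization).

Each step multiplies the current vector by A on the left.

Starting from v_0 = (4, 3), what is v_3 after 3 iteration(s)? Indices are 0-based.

v_0 = (4, 3).
v_1 = A·v_0 = (0, 3).
v_2 = A·v_1 = (3, 0).
v_3 = A·v_2 = (4, 1).

v_3 = (4, 1)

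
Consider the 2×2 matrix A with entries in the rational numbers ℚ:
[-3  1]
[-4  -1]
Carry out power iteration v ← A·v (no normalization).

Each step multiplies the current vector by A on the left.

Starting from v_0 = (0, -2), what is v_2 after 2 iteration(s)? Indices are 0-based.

v_2 = (8, 6)

v_0 = (0, -2).
v_1 = A·v_0 = (-2, 2).
v_2 = A·v_1 = (8, 6).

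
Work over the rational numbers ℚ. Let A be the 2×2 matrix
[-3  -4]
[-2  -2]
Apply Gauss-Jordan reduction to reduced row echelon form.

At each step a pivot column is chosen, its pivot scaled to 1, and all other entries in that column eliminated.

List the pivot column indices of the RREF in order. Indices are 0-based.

pivot columns: 0, 1

[1] R0 /= -3  ⇒  (1, 4/3)
     R1 -= -2·R0  ⇒  (0, 2/3)
[2] R1 /= 2/3  ⇒  (0, 1)
     R0 -= 4/3·R1  ⇒  (1, 0)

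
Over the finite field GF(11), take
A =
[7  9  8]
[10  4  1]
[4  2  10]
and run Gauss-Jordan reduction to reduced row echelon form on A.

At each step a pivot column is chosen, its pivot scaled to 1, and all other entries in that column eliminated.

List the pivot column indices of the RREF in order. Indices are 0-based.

pivot columns: 0, 1, 2

pivot(0,0)=7: scale R0 → (1, 6, 9)
  clear (1,0): R1 −= (10)R0 → (0, 10, 10)
  clear (2,0): R2 −= (4)R0 → (0, 0, 7)
pivot(1,1)=10: scale R1 → (0, 1, 1)
  clear (0,1): R0 −= (6)R1 → (1, 0, 3)
pivot(2,2)=7: scale R2 → (0, 0, 1)
  clear (0,2): R0 −= (3)R2 → (1, 0, 0)
  clear (1,2): R1 −= (1)R2 → (0, 1, 0)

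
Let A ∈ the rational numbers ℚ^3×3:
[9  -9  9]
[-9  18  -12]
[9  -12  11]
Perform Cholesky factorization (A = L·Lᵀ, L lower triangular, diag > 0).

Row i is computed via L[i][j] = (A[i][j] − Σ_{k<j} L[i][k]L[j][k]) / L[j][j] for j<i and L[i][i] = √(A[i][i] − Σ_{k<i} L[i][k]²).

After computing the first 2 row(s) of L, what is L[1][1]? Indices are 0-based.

L[1][1] = 3

Step 1: L[0][0] = √(9) = 3.
  L[1][0] = (-9) / L[0][0] = -3.
Step 2: L[1][1] = √(9) = 3.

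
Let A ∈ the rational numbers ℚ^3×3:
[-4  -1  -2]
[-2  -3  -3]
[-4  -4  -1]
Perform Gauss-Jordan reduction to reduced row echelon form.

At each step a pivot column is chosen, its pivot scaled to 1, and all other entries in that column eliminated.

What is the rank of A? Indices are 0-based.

[1] R0 /= -4  ⇒  (1, 1/4, 1/2)
     R1 -= -2·R0  ⇒  (0, -5/2, -2)
     R2 -= -4·R0  ⇒  (0, -3, 1)
[2] R1 /= -5/2  ⇒  (0, 1, 4/5)
     R0 -= 1/4·R1  ⇒  (1, 0, 3/10)
     R2 -= -3·R1  ⇒  (0, 0, 17/5)
[3] R2 /= 17/5  ⇒  (0, 0, 1)
     R0 -= 3/10·R2  ⇒  (1, 0, 0)
     R1 -= 4/5·R2  ⇒  (0, 1, 0)

rank = 3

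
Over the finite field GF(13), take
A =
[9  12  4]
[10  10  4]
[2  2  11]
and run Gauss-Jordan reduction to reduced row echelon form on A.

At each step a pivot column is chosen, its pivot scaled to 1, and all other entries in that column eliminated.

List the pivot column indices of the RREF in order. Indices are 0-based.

[1] R0 /= 9  ⇒  (1, 10, 12)
     R1 -= 10·R0  ⇒  (0, 1, 1)
     R2 -= 2·R0  ⇒  (0, 8, 0)
[2] R1 /= 1  ⇒  (0, 1, 1)
     R0 -= 10·R1  ⇒  (1, 0, 2)
     R2 -= 8·R1  ⇒  (0, 0, 5)
[3] R2 /= 5  ⇒  (0, 0, 1)
     R0 -= 2·R2  ⇒  (1, 0, 0)
     R1 -= 1·R2  ⇒  (0, 1, 0)

pivot columns: 0, 1, 2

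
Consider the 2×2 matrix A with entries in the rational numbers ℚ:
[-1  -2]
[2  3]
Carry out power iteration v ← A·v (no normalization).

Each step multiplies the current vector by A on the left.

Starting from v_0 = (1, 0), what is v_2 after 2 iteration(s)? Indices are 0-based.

v_2 = (-3, 4)

v_0 = (1, 0).
v_1 = A·v_0 = (-1, 2).
v_2 = A·v_1 = (-3, 4).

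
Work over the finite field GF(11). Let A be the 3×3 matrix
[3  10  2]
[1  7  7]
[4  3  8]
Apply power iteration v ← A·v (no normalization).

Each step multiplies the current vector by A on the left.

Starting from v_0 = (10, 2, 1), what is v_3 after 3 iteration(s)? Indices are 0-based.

v_0 = (10, 2, 1).
v_1 = A·v_0 = (8, 9, 10).
v_2 = A·v_1 = (2, 9, 7).
v_3 = A·v_2 = (0, 4, 3).

v_3 = (0, 4, 3)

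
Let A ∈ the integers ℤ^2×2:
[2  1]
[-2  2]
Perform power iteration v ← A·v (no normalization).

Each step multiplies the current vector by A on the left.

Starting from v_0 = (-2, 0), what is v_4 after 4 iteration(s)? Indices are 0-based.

v_0 = (-2, 0).
v_1 = A·v_0 = (-4, 4).
v_2 = A·v_1 = (-4, 16).
v_3 = A·v_2 = (8, 40).
v_4 = A·v_3 = (56, 64).

v_4 = (56, 64)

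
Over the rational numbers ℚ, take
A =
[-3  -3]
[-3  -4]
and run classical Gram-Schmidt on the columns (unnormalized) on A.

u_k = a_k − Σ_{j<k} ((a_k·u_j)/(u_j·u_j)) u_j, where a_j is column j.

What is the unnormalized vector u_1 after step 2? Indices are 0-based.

Step 1: u_0 = a_0 = (-3, -3).
Step 2: u_1 = a_1 − (7/6)·u_0 = (1/2, -1/2).

u_1 = (1/2, -1/2)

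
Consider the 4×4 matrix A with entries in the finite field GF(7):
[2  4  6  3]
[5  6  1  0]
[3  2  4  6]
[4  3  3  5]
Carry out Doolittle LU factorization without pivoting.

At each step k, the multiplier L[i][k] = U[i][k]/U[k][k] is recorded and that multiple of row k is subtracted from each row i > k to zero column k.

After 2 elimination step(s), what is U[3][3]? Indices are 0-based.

[col 0] pivot 2
  R1 -= 6*R0 → (0, 3, 0, 3)  (L[1][0] := 6)
  R2 -= 5*R0 → (0, 3, 2, 5)  (L[2][0] := 5)
  R3 -= 2*R0 → (0, 2, 5, 6)  (L[3][0] := 2)
[col 1] pivot 3
  R2 -= 1*R1 → (0, 0, 2, 2)  (L[2][1] := 1)
  R3 -= 3*R1 → (0, 0, 5, 4)  (L[3][1] := 3)

U[3][3] = 4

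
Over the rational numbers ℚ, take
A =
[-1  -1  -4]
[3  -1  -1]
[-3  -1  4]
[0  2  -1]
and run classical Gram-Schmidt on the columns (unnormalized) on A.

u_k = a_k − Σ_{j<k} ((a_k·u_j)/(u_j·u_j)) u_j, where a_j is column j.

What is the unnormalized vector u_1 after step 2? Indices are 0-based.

u_1 = (-18/19, -22/19, -16/19, 2)

Step 1: u_0 = a_0 = (-1, 3, -3, 0).
Step 2: u_1 = a_1 − (1/19)·u_0 = (-18/19, -22/19, -16/19, 2).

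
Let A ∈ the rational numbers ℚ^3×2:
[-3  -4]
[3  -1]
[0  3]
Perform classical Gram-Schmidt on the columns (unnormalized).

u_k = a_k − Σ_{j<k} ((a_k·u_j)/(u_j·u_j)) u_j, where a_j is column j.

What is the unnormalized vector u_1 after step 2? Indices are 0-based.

Step 1: u_0 = a_0 = (-3, 3, 0).
Step 2: u_1 = a_1 − (1/2)·u_0 = (-5/2, -5/2, 3).

u_1 = (-5/2, -5/2, 3)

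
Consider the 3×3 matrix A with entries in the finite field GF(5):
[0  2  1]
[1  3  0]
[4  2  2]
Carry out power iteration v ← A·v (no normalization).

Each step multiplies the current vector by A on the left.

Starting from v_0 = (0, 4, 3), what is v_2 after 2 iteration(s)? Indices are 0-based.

v_0 = (0, 4, 3).
v_1 = A·v_0 = (1, 2, 4).
v_2 = A·v_1 = (3, 2, 1).

v_2 = (3, 2, 1)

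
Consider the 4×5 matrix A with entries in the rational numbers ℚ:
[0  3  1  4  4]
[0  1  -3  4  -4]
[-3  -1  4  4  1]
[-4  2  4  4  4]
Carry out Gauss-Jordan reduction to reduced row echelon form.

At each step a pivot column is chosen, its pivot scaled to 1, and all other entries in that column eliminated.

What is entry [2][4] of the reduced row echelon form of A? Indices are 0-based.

M[2][4] = 40/29

step 1: exchange rows 0,2
step 1: normalize row 0 (÷-3) = (1, 1/3, -4/3, -4/3, -1/3)
  row 3: subtract -4×row0 = (0, 10/3, -4/3, -4/3, 8/3)
step 2: normalize row 1 (÷1) = (0, 1, -3, 4, -4)
  row 0: subtract 1/3×row1 = (1, 0, -1/3, -8/3, 1)
  row 2: subtract 3×row1 = (0, 0, 10, -8, 16)
  row 3: subtract 10/3×row1 = (0, 0, 26/3, -44/3, 16)
step 3: normalize row 2 (÷10) = (0, 0, 1, -4/5, 8/5)
  row 0: subtract -1/3×row2 = (1, 0, 0, -44/15, 23/15)
  row 1: subtract -3×row2 = (0, 1, 0, 8/5, 4/5)
  row 3: subtract 26/3×row2 = (0, 0, 0, -116/15, 32/15)
step 4: normalize row 3 (÷-116/15) = (0, 0, 0, 1, -8/29)
  row 0: subtract -44/15×row3 = (1, 0, 0, 0, 21/29)
  row 1: subtract 8/5×row3 = (0, 1, 0, 0, 36/29)
  row 2: subtract -4/5×row3 = (0, 0, 1, 0, 40/29)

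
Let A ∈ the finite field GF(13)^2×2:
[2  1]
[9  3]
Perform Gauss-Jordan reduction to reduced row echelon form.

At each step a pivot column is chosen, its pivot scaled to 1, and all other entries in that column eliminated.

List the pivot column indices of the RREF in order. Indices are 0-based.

step 1: normalize row 0 (÷2) = (1, 7)
  row 1: subtract 9×row0 = (0, 5)
step 2: normalize row 1 (÷5) = (0, 1)
  row 0: subtract 7×row1 = (1, 0)

pivot columns: 0, 1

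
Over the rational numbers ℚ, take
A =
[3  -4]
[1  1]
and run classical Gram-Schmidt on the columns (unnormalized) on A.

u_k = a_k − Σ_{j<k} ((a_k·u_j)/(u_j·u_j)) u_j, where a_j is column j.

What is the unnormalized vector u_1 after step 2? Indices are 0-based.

Step 1: u_0 = a_0 = (3, 1).
Step 2: u_1 = a_1 − (-11/10)·u_0 = (-7/10, 21/10).

u_1 = (-7/10, 21/10)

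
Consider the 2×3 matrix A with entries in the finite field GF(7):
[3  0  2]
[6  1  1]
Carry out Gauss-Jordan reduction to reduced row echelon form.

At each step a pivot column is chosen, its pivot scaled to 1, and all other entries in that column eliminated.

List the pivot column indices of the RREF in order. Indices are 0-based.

pivot columns: 0, 1

[1] R0 /= 3  ⇒  (1, 0, 3)
     R1 -= 6·R0  ⇒  (0, 1, 4)
[2] R1 /= 1  ⇒  (0, 1, 4)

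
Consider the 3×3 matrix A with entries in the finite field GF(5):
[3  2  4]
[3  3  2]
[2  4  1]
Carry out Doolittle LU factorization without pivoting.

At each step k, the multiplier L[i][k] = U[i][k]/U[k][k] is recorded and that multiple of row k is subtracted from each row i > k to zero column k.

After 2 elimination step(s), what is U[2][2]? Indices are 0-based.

U[2][2] = 2

Step 1: pivot at (0,0) is 3.
  row1 ← row1 − (1)·row0  ⇒  L[1][0]=1, U row1=(0, 1, 3)
  row2 ← row2 − (4)·row0  ⇒  L[2][0]=4, U row2=(0, 1, 0)
Step 2: pivot at (1,1) is 1.
  row2 ← row2 − (1)·row1  ⇒  L[2][1]=1, U row2=(0, 0, 2)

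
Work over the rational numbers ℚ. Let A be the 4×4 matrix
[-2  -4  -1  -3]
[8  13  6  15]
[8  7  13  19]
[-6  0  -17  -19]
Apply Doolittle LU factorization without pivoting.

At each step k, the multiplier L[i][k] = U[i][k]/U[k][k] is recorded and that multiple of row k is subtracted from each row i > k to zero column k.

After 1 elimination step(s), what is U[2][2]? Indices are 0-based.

k=0: U[0][0]=-2
  eliminate (1,0): mult=-4, new row 1: (0, -3, 2, 3); set L[1][0]=-4
  eliminate (2,0): mult=-4, new row 2: (0, -9, 9, 7); set L[2][0]=-4
  eliminate (3,0): mult=3, new row 3: (0, 12, -14, -10); set L[3][0]=3

U[2][2] = 9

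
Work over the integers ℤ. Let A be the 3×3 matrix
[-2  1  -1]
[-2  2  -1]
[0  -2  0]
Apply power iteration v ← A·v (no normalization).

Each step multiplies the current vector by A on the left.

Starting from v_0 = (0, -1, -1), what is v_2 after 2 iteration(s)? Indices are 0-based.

v_2 = (-3, -4, 2)

v_0 = (0, -1, -1).
v_1 = A·v_0 = (0, -1, 2).
v_2 = A·v_1 = (-3, -4, 2).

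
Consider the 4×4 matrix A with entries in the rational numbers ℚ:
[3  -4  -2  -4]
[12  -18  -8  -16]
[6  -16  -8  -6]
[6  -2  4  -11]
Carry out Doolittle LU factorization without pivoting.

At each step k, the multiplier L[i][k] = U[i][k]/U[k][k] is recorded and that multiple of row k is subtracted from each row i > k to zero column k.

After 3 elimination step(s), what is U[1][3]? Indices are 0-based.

U[1][3] = 0

k=0: U[0][0]=3
  eliminate (1,0): mult=4, new row 1: (0, -2, 0, 0); set L[1][0]=4
  eliminate (2,0): mult=2, new row 2: (0, -8, -4, 2); set L[2][0]=2
  eliminate (3,0): mult=2, new row 3: (0, 6, 8, -3); set L[3][0]=2
k=1: U[1][1]=-2
  eliminate (2,1): mult=4, new row 2: (0, 0, -4, 2); set L[2][1]=4
  eliminate (3,1): mult=-3, new row 3: (0, 0, 8, -3); set L[3][1]=-3
k=2: U[2][2]=-4
  eliminate (3,2): mult=-2, new row 3: (0, 0, 0, 1); set L[3][2]=-2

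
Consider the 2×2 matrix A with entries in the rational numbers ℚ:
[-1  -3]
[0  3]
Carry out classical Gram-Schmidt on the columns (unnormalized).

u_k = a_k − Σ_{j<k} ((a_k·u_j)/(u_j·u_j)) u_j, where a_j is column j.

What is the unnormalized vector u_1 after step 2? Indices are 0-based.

Step 1: u_0 = a_0 = (-1, 0).
Step 2: u_1 = a_1 − (3)·u_0 = (0, 3).

u_1 = (0, 3)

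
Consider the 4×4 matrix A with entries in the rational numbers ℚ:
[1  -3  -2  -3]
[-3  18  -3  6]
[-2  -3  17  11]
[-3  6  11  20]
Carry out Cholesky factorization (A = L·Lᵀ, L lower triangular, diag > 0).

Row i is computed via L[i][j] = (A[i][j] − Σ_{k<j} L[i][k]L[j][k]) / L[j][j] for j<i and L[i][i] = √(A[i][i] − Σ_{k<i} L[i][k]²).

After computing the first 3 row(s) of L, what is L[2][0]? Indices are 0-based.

L[2][0] = -2

Step 1: L[0][0] = √(1) = 1.
  L[1][0] = (-3) / L[0][0] = -3.
Step 2: L[1][1] = √(9) = 3.
  L[2][0] = (-2) / L[0][0] = -2.
  L[2][1] = (-9) / L[1][1] = -3.
Step 3: L[2][2] = √(4) = 2.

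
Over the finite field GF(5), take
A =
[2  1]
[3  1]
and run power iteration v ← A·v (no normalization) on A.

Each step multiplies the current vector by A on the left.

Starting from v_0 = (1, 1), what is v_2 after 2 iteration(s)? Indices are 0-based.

v_2 = (0, 3)

v_0 = (1, 1).
v_1 = A·v_0 = (3, 4).
v_2 = A·v_1 = (0, 3).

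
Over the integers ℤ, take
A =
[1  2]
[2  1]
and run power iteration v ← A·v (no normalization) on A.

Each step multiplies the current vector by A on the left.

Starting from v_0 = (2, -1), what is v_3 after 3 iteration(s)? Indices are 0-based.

v_0 = (2, -1).
v_1 = A·v_0 = (0, 3).
v_2 = A·v_1 = (6, 3).
v_3 = A·v_2 = (12, 15).

v_3 = (12, 15)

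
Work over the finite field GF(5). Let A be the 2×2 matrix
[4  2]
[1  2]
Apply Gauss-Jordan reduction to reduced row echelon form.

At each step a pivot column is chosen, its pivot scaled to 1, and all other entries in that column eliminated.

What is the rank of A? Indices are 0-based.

[1] R0 /= 4  ⇒  (1, 3)
     R1 -= 1·R0  ⇒  (0, 4)
[2] R1 /= 4  ⇒  (0, 1)
     R0 -= 3·R1  ⇒  (1, 0)

rank = 2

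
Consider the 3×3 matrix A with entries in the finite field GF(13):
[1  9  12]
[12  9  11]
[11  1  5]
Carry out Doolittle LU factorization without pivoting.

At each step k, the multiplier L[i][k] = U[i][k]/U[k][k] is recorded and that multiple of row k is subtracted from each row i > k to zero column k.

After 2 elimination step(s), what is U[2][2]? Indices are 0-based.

U[2][2] = 4

k=0: U[0][0]=1
  eliminate (1,0): mult=12, new row 1: (0, 5, 10); set L[1][0]=12
  eliminate (2,0): mult=11, new row 2: (0, 6, 3); set L[2][0]=11
k=1: U[1][1]=5
  eliminate (2,1): mult=9, new row 2: (0, 0, 4); set L[2][1]=9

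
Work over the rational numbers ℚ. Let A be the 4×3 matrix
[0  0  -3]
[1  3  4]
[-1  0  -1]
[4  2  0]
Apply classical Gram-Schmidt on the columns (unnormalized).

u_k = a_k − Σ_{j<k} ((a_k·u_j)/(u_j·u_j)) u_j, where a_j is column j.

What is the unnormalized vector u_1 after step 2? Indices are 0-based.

Step 1: u_0 = a_0 = (0, 1, -1, 4).
Step 2: u_1 = a_1 − (11/18)·u_0 = (0, 43/18, 11/18, -4/9).

u_1 = (0, 43/18, 11/18, -4/9)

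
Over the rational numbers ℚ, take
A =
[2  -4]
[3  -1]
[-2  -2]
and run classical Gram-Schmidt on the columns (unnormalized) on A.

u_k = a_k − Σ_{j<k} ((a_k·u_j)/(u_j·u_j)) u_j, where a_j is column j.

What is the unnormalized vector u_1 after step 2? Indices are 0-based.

Step 1: u_0 = a_0 = (2, 3, -2).
Step 2: u_1 = a_1 − (-7/17)·u_0 = (-54/17, 4/17, -48/17).

u_1 = (-54/17, 4/17, -48/17)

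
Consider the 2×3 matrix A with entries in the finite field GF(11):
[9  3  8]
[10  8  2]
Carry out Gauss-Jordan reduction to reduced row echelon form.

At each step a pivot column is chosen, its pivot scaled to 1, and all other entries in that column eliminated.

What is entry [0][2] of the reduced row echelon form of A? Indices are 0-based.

M[0][2] = 4

[1] R0 /= 9  ⇒  (1, 4, 7)
     R1 -= 10·R0  ⇒  (0, 1, 9)
[2] R1 /= 1  ⇒  (0, 1, 9)
     R0 -= 4·R1  ⇒  (1, 0, 4)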